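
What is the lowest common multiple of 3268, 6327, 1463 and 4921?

3268 = 2² · 19 · 43; 6327 = 3² · 19 · 37; 1463 = 7 · 11 · 19; 4921 = 7 · 19 · 37
lcm takes max exponent of each prime: 2² · 3² · 7 · 11 · 19 · 37 · 43 = 83794788

83794788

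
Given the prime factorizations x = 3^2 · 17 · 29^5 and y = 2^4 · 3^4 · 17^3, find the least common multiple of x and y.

max exponent per prime: 2^4 · 3^4 · 17^3 · 29^5 = 130599572447952

130599572447952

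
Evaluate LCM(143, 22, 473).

143 = 11 · 13; 22 = 2 · 11; 473 = 11 · 43
lcm takes max exponent of each prime: 2 · 11 · 13 · 43 = 12298

12298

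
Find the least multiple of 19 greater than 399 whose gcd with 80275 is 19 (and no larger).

Multiples of 19 above 399: 19·22, 19·23, … . Need the cofactor coprime to 80275/19 = 4225.
Checking s = 22, 23, … the first with gcd(s, 4225) = 1 is s = 22, giving 418.

418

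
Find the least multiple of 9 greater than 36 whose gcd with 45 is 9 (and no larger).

54

45 = 9·5. Any a with gcd(a, 45) = 9 is a multiple of 9, say 9s, with s coprime to 5.
Need s > 36/9, so s ≥ 5. First s ≥ 5 with gcd(s, 5) = 1 is s = 6. Thus a = 9·6 = 54.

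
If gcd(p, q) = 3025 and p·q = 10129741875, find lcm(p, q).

3348675

gcd·lcm = product, so lcm = 10129741875/3025 = 3348675.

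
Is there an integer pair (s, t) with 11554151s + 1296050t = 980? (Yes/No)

Yes

gcd(11554151, 1296050): 11554151 = 8·1296050 + 1185751; 1296050 = 1·1185751 + 110299; 1185751 = 10·110299 + 82761; 110299 = 1·82761 + 27538; 82761 = 3·27538 + 147; 27538 = 187·147 + 49; 147 = 3·49 + 0 → 49
49 divides 980, so a solution exists.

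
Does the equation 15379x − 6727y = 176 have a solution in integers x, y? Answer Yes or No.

No

gcd(15379, 6727): 15379 = 2·6727 + 1925; 6727 = 3·1925 + 952; 1925 = 2·952 + 21; 952 = 45·21 + 7; 21 = 3·7 + 0 → 7
7 does not divide 176, so a solution does not exist.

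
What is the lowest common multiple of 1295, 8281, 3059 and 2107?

28787530135

1295 = 5 · 7 · 37; 8281 = 7² · 13²; 3059 = 7 · 19 · 23; 2107 = 7² · 43
lcm takes max exponent of each prime: 5 · 7² · 13² · 19 · 23 · 37 · 43 = 28787530135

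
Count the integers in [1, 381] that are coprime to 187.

327

187 = 11·17. Inclusion–exclusion on these primes:
381 − ⌊381/11⌋ − ⌊381/17⌋ + ⌊381/187⌋ = 327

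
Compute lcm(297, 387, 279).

297 = 3³ · 11; 387 = 3² · 43; 279 = 3² · 31
lcm takes max exponent of each prime: 3³ · 11 · 31 · 43 = 395901

395901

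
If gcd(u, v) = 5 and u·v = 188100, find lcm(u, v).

37620

For any two positive integers, gcd × lcm equals their product. Hence lcm = 188100 / 5 = 37620.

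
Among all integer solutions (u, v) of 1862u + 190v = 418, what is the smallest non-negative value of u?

gcd(1862, 190) = 38 (Euclid: 1862 = 9·190 + 152; 190 = 1·152 + 38; 152 = 4·38 + 0), and 38 | 418.
Extended Euclid: 1862·(-1) + 190·(10) = 38. Scale by 11: u₀ = -11.
General solution u = u₀ + 5t; reducing mod 5 gives u = 4 (and v = -37).

4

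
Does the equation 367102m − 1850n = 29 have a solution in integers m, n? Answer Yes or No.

By Bézout, 367102m − 1850n = 29 has integer solutions iff gcd(367102, 1850) | 29.
Euclid: 367102 = 198·1850 + 802; 1850 = 2·802 + 246; 802 = 3·246 + 64; 246 = 3·64 + 54; 64 = 1·54 + 10; 54 = 5·10 + 4; 10 = 2·4 + 2; 4 = 2·2 + 0. gcd = 2; 29 mod 2 = 1. No.

No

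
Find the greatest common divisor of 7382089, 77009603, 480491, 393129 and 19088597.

7382089 = 11² · 13² · 19²; 77009603 = 11² · 19² · 41 · 43; 480491 = 11³ · 19²; 393129 = 3² · 11² · 19²; 19088597 = 11² · 19³ · 23
gcd takes min exponent of each prime: 11² · 19² = 43681

43681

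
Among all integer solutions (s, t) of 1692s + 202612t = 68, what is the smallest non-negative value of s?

Reduce mod 202612: 1692s ≡ 68 (mod 202612). With g = gcd(1692, 202612) = 4 dividing 68, divide through: 423s ≡ 17 (mod 50653).
Since gcd(423, 50653) = 1, s ≡ 17·(423)⁻¹ ≡ 42151 (mod 50653). Smallest non-negative: 42151.

42151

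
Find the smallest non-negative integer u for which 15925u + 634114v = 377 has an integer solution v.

41093

gcd(15925, 634114) = 13 (Euclid: 634114 = 39·15925 + 13039; 15925 = 1·13039 + 2886; 13039 = 4·2886 + 1495; 2886 = 1·1495 + 1391; 1495 = 1·1391 + 104; 1391 = 13·104 + 39; 104 = 2·39 + 26; 39 = 1·26 + 13; 26 = 2·13 + 0), and 13 | 377.
Extended Euclid: 15925·(18237) + 634114·(-458) = 13. Scale by 29: u₀ = 528873.
General solution u = u₀ + 48778t; reducing mod 48778 gives u = 41093 (and v = -1032).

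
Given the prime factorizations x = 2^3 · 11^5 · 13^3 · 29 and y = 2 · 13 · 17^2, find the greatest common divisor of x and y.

min exponent per shared prime: 2 · 13 = 26

26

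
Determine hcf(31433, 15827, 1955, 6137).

gcd(31433, 15827): 31433 = 1·15827 + 15606; 15827 = 1·15606 + 221; 15606 = 70·221 + 136; 221 = 1·136 + 85; 136 = 1·85 + 51; 85 = 1·51 + 34; 51 = 1·34 + 17; 34 = 2·17 + 0 → 17
gcd(17, 1955): 1955 = 115·17 + 0 → 17
gcd(17, 6137): 6137 = 361·17 + 0 → 17

17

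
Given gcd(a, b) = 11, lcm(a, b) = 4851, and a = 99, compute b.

a·b = gcd·lcm = 11·4851 = 53361, so b = 53361/99 = 539.

539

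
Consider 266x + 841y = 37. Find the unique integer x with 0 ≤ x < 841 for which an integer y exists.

Reduce mod 841: 266x ≡ 37 (mod 841). With g = gcd(266, 841) = 1 dividing 37, divide through: 266x ≡ 37 (mod 841).
Since gcd(266, 841) = 1, x ≡ 37·(266)⁻¹ ≡ 193 (mod 841). Smallest non-negative: 193.

193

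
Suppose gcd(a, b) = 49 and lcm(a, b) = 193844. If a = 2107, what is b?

Using ab = gcd(a,b)·lcm(a,b) = 49·193844 = 9498356, we get b = 9498356/2107 = 4508.

4508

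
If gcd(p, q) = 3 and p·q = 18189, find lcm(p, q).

For any two positive integers, gcd × lcm equals their product. Hence lcm = 18189 / 3 = 6063.

6063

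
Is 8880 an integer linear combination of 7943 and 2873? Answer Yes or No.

No

By Bézout, 7943m + 2873n = 8880 has integer solutions iff gcd(7943, 2873) | 8880.
Euclid: 7943 = 2·2873 + 2197; 2873 = 1·2197 + 676; 2197 = 3·676 + 169; 676 = 4·169 + 0. gcd = 169; 8880 mod 169 = 92. No.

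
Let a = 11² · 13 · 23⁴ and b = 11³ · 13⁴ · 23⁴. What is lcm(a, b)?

10638069144131

max exponent per prime: 11³ · 13⁴ · 23⁴ = 10638069144131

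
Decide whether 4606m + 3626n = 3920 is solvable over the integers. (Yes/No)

Yes

By Bézout, 4606m + 3626n = 3920 has integer solutions iff gcd(4606, 3626) | 3920.
Euclid: 4606 = 1·3626 + 980; 3626 = 3·980 + 686; 980 = 1·686 + 294; 686 = 2·294 + 98; 294 = 3·98 + 0. gcd = 98; 3920 mod 98 = 0. Yes.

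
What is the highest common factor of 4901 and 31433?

1

Euclid: 31433 = 6·4901 + 2027; 4901 = 2·2027 + 847; 2027 = 2·847 + 333; 847 = 2·333 + 181; 333 = 1·181 + 152; 181 = 1·152 + 29; 152 = 5·29 + 7; 29 = 4·7 + 1; 7 = 7·1 + 0. Last nonzero remainder: 1.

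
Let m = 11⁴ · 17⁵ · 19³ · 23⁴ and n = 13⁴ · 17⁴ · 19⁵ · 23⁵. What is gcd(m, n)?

160312664504299

min exponent per shared prime: 17⁴ · 19³ · 23⁴ = 160312664504299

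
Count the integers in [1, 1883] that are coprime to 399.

1020

Prime factors of 399: 3, 7, 19. Count integers ≤ 1883 divisible by none of them.
By inclusion–exclusion: 1883 − ⌊1883/3⌋ − ⌊1883/7⌋ − ⌊1883/19⌋ + ⌊1883/21⌋ + ⌊1883/57⌋ + ⌊1883/133⌋ − ⌊1883/399⌋ = 1020.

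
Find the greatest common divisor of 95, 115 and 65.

gcd(95, 115): 115 = 1·95 + 20; 95 = 4·20 + 15; 20 = 1·15 + 5; 15 = 3·5 + 0 → 5
gcd(5, 65): 65 = 13·5 + 0 → 5

5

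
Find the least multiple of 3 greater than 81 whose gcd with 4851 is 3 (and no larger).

gcd(m, 4851) = 3 forces 3 | m; write m = 3s. Then gcd(3s, 3·1617) = 3·gcd(s, 1617), so need gcd(s, 1617) = 1.
3s > 81 gives s ≥ 28. The least s ≥ 28 coprime to 1617 is 29, so m = 3·29 = 87.

87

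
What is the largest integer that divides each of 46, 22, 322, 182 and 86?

2

46 = 2 · 23; 22 = 2 · 11; 322 = 2 · 7 · 23; 182 = 2 · 7 · 13; 86 = 2 · 43
gcd takes min exponent of each prime: 2 = 2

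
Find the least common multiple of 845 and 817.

690365

gcd first: 845 = 1·817 + 28; 817 = 29·28 + 5; 28 = 5·5 + 3; 5 = 1·3 + 2; 3 = 1·2 + 1; 2 = 2·1 + 0 → gcd = 1
lcm = 845·817/gcd = 690365/1 = 690365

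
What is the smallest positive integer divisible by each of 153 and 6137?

55233

gcd first: 6137 = 40·153 + 17; 153 = 9·17 + 0 → gcd = 17
lcm = 153·6137/gcd = 938961/17 = 55233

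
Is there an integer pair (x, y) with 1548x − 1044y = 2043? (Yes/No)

gcd(1548, 1044): 1548 = 1·1044 + 504; 1044 = 2·504 + 36; 504 = 14·36 + 0 → 36
36 does not divide 2043, so a solution does not exist.

No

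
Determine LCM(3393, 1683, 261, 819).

3393 = 3² · 13 · 29; 1683 = 3² · 11 · 17; 261 = 3² · 29; 819 = 3² · 7 · 13
lcm takes max exponent of each prime: 3² · 7 · 11 · 13 · 17 · 29 = 4441437

4441437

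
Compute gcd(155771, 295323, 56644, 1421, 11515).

gcd(155771, 295323): 295323 = 1·155771 + 139552; 155771 = 1·139552 + 16219; 139552 = 8·16219 + 9800; 16219 = 1·9800 + 6419; 9800 = 1·6419 + 3381; 6419 = 1·3381 + 3038; 3381 = 1·3038 + 343; 3038 = 8·343 + 294; 343 = 1·294 + 49; 294 = 6·49 + 0 → 49
gcd(49, 56644): 56644 = 1156·49 + 0 → 49
gcd(49, 1421): 1421 = 29·49 + 0 → 49
gcd(49, 11515): 11515 = 235·49 + 0 → 49

49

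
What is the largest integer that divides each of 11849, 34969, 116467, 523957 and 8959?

289

gcd(11849, 34969): 34969 = 2·11849 + 11271; 11849 = 1·11271 + 578; 11271 = 19·578 + 289; 578 = 2·289 + 0 → 289
gcd(289, 116467): 116467 = 403·289 + 0 → 289
gcd(289, 523957): 523957 = 1813·289 + 0 → 289
gcd(289, 8959): 8959 = 31·289 + 0 → 289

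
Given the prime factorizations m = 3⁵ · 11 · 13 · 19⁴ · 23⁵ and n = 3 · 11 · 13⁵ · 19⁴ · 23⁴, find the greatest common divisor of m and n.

15645269194269

min exponent per shared prime: 3 · 11 · 13 · 19⁴ · 23⁴ = 15645269194269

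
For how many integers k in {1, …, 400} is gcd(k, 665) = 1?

260

Prime factors of 665: 5, 7, 19. Count integers ≤ 400 divisible by none of them.
By inclusion–exclusion: 400 − ⌊400/5⌋ − ⌊400/7⌋ − ⌊400/19⌋ + ⌊400/35⌋ + ⌊400/95⌋ + ⌊400/133⌋ − ⌊400/665⌋ = 260.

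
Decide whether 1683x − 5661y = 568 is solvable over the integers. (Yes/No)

gcd(1683, 5661): 5661 = 3·1683 + 612; 1683 = 2·612 + 459; 612 = 1·459 + 153; 459 = 3·153 + 0 → 153
153 does not divide 568, so a solution does not exist.

No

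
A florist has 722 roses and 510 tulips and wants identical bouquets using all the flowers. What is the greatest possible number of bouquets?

722 = 2 · 19²
510 = 2 · 3 · 5 · 17
Common: 2 = 2

2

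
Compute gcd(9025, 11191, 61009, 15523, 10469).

gcd(9025, 11191): 11191 = 1·9025 + 2166; 9025 = 4·2166 + 361; 2166 = 6·361 + 0 → 361
gcd(361, 61009): 61009 = 169·361 + 0 → 361
gcd(361, 15523): 15523 = 43·361 + 0 → 361
gcd(361, 10469): 10469 = 29·361 + 0 → 361

361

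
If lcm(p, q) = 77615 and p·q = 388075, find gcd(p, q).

5

From gcd × lcm = pq: gcd = 388075 / 77615 = 5.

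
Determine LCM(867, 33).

gcd first: 867 = 26·33 + 9; 33 = 3·9 + 6; 9 = 1·6 + 3; 6 = 2·3 + 0 → gcd = 3
lcm = 867·33/gcd = 28611/3 = 9537

9537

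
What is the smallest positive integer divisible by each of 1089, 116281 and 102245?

884317005

1089 = 3² · 11²; 116281 = 11² · 31²; 102245 = 5 · 11² · 13²
lcm takes max exponent of each prime: 3² · 5 · 11² · 13² · 31² = 884317005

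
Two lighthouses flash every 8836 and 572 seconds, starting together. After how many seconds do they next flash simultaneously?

8836 = 2² · 47²; 572 = 2² · 11 · 13
max exponents: 2² · 11 · 13 · 47² = 1263548

1263548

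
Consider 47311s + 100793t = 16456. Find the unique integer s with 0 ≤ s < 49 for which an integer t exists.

11

Euclid: 100793 = 2·47311 + 6171; 47311 = 7·6171 + 4114; 6171 = 1·4114 + 2057; 4114 = 2·2057 + 0 → gcd = 2057; 16456 = 2057·8.
Back-substitution yields 47311·(-17) + 100793·(8) = 2057, so one solution is s = -17·8 = -136, t = 8·8 = 64.
Solutions in s differ by 100793/2057 = 49; the one in [0, 49) is -136 mod 49 = 11.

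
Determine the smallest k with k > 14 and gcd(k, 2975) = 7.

21

gcd(k, 2975) = 7 forces 7 | k; write k = 7s. Then gcd(7s, 7·425) = 7·gcd(s, 425), so need gcd(s, 425) = 1.
7s > 14 gives s ≥ 3. The least s ≥ 3 coprime to 425 is 3, so k = 7·3 = 21.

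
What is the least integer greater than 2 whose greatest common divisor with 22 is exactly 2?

Multiples of 2 above 2: 2·2, 2·3, … . Need the cofactor coprime to 22/2 = 11.
Checking s = 2, 3, … the first with gcd(s, 11) = 1 is s = 2, giving 4.

4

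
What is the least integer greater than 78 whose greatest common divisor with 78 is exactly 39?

Multiples of 39 above 78: 39·3, 39·4, … . Need the cofactor coprime to 78/39 = 2.
Checking s = 3, 4, … the first with gcd(s, 2) = 1 is s = 3, giving 117.

117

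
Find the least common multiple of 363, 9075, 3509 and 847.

1842225

363 = 3 · 11²; 9075 = 3 · 5² · 11²; 3509 = 11² · 29; 847 = 7 · 11²
lcm takes max exponent of each prime: 3 · 5² · 7 · 11² · 29 = 1842225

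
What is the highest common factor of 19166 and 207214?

19166 = 2 · 7 · 37²
207214 = 2 · 7 · 19² · 41
Common: 2 · 7 = 14

14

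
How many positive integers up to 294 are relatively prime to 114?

Prime factors of 114: 2, 3, 19. Count integers ≤ 294 divisible by none of them.
By inclusion–exclusion: 294 − ⌊294/2⌋ − ⌊294/3⌋ − ⌊294/19⌋ + ⌊294/6⌋ + ⌊294/38⌋ + ⌊294/57⌋ − ⌊294/114⌋ = 93.

93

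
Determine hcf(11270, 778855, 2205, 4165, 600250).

11270 = 2 · 5 · 7² · 23; 778855 = 5 · 7² · 11 · 17²; 2205 = 3² · 5 · 7²; 4165 = 5 · 7² · 17; 600250 = 2 · 5³ · 7⁴
gcd takes min exponent of each prime: 5 · 7² = 245

245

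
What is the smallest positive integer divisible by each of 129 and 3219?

138417

129 = 3 · 43; 3219 = 3 · 29 · 37
max exponents: 3 · 29 · 37 · 43 = 138417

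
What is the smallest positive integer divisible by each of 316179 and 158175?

292465575

gcd first: 316179 = 1·158175 + 158004; 158175 = 1·158004 + 171; 158004 = 924·171 + 0 → gcd = 171
lcm = 316179·158175/gcd = 50011613325/171 = 292465575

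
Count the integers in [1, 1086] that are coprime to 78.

Prime factors of 78: 2, 3, 13. Count integers ≤ 1086 divisible by none of them.
By inclusion–exclusion: 1086 − ⌊1086/2⌋ − ⌊1086/3⌋ − ⌊1086/13⌋ + ⌊1086/6⌋ + ⌊1086/26⌋ + ⌊1086/39⌋ − ⌊1086/78⌋ = 334.

334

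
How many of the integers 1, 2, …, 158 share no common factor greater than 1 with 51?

Prime factors of 51: 3, 17. Count integers ≤ 158 divisible by none of them.
By inclusion–exclusion: 158 − ⌊158/3⌋ − ⌊158/17⌋ + ⌊158/51⌋ = 100.

100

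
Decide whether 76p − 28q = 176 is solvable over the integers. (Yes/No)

By Bézout, 76p − 28q = 176 has integer solutions iff gcd(76, 28) | 176.
Euclid: 76 = 2·28 + 20; 28 = 1·20 + 8; 20 = 2·8 + 4; 8 = 2·4 + 0. gcd = 4; 176 mod 4 = 0. Yes.

Yes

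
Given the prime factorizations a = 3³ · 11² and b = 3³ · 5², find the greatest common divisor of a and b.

27

min exponent per shared prime: 3³ = 27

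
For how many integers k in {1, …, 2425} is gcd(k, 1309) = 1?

1779

1309 = 7·11·17. Inclusion–exclusion on these primes:
2425 − ⌊2425/7⌋ − ⌊2425/11⌋ − ⌊2425/17⌋ + ⌊2425/77⌋ + ⌊2425/119⌋ + ⌊2425/187⌋ − ⌊2425/1309⌋ = 1779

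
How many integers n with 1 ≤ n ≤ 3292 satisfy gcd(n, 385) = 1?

2052

385 = 5·7·11. Inclusion–exclusion on these primes:
3292 − ⌊3292/5⌋ − ⌊3292/7⌋ − ⌊3292/11⌋ + ⌊3292/35⌋ + ⌊3292/55⌋ + ⌊3292/77⌋ − ⌊3292/385⌋ = 2052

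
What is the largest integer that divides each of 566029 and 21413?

Euclid: 566029 = 26·21413 + 9291; 21413 = 2·9291 + 2831; 9291 = 3·2831 + 798; 2831 = 3·798 + 437; 798 = 1·437 + 361; 437 = 1·361 + 76; 361 = 4·76 + 57; 76 = 1·57 + 19; 57 = 3·19 + 0. Last nonzero remainder: 19.

19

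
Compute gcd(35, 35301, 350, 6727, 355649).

gcd(35, 35301): 35301 = 1008·35 + 21; 35 = 1·21 + 14; 21 = 1·14 + 7; 14 = 2·7 + 0 → 7
gcd(7, 350): 350 = 50·7 + 0 → 7
gcd(7, 6727): 6727 = 961·7 + 0 → 7
gcd(7, 355649): 355649 = 50807·7 + 0 → 7

7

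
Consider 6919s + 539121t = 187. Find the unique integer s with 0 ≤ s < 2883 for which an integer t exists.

Reduce mod 539121: 6919s ≡ 187 (mod 539121). With g = gcd(6919, 539121) = 187 dividing 187, divide through: 37s ≡ 1 (mod 2883).
Since gcd(37, 2883) = 1, s ≡ 1·(37)⁻¹ ≡ 1948 (mod 2883). Smallest non-negative: 1948.

1948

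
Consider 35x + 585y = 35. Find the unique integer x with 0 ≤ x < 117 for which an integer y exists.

gcd(35, 585) = 5 (Euclid: 585 = 16·35 + 25; 35 = 1·25 + 10; 25 = 2·10 + 5; 10 = 2·5 + 0), and 5 | 35.
Extended Euclid: 35·(-50) + 585·(3) = 5. Scale by 7: x₀ = -350.
General solution x = x₀ + 117t; reducing mod 117 gives x = 1 (and y = 0).

1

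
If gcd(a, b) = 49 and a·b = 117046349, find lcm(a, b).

2388701

gcd·lcm = product, so lcm = 117046349/49 = 2388701.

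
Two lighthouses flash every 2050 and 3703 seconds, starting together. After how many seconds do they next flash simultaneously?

2050 = 2 · 5² · 41; 3703 = 7 · 23²
max exponents: 2 · 5² · 7 · 23² · 41 = 7591150

7591150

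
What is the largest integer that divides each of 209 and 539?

Euclid: 539 = 2·209 + 121; 209 = 1·121 + 88; 121 = 1·88 + 33; 88 = 2·33 + 22; 33 = 1·22 + 11; 22 = 2·11 + 0. Last nonzero remainder: 11.

11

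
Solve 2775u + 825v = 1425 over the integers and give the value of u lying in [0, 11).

2

Reduce mod 825: 2775u ≡ 1425 (mod 825). With g = gcd(2775, 825) = 75 dividing 1425, divide through: 37u ≡ 19 (mod 11).
Since gcd(37, 11) = 1, u ≡ 19·(37)⁻¹ ≡ 2 (mod 11). Smallest non-negative: 2.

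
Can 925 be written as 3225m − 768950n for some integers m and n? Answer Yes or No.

gcd(3225, 768950): 768950 = 238·3225 + 1400; 3225 = 2·1400 + 425; 1400 = 3·425 + 125; 425 = 3·125 + 50; 125 = 2·50 + 25; 50 = 2·25 + 0 → 25
25 divides 925, so a solution exists.

Yes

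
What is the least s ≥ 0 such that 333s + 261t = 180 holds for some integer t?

Euclid: 333 = 1·261 + 72; 261 = 3·72 + 45; 72 = 1·45 + 27; 45 = 1·27 + 18; 27 = 1·18 + 9; 18 = 2·9 + 0 → gcd = 9; 180 = 9·20.
Back-substitution yields 333·(11) + 261·(-14) = 9, so one solution is s = 11·20 = 220, t = -14·20 = -280.
Solutions in s differ by 261/9 = 29; the one in [0, 29) is 220 mod 29 = 17.

17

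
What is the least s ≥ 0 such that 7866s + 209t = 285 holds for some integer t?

10

Euclid: 7866 = 37·209 + 133; 209 = 1·133 + 76; 133 = 1·76 + 57; 76 = 1·57 + 19; 57 = 3·19 + 0 → gcd = 19; 285 = 19·15.
Back-substitution yields 7866·(-3) + 209·(113) = 19, so one solution is s = -3·15 = -45, t = 113·15 = 1695.
Solutions in s differ by 209/19 = 11; the one in [0, 11) is -45 mod 11 = 10.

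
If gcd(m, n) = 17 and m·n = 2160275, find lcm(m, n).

127075

For any two positive integers, gcd × lcm equals their product. Hence lcm = 2160275 / 17 = 127075.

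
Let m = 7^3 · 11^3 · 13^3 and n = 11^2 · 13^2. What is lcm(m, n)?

max exponent per prime: 7^3 · 11^3 · 13^3 = 1003003001

1003003001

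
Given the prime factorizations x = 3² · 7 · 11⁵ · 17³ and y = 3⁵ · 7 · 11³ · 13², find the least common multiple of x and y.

max exponent per prime: 3⁵ · 7 · 11⁵ · 13² · 17³ = 227457995812047

227457995812047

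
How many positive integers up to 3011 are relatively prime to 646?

Prime factors of 646: 2, 17, 19. Count integers ≤ 3011 divisible by none of them.
By inclusion–exclusion: 3011 − ⌊3011/2⌋ − ⌊3011/17⌋ − ⌊3011/19⌋ + ⌊3011/34⌋ + ⌊3011/38⌋ + ⌊3011/323⌋ − ⌊3011/646⌋ = 1343.

1343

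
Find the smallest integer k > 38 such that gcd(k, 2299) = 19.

gcd(k, 2299) = 19 forces 19 | k; write k = 19s. Then gcd(19s, 19·121) = 19·gcd(s, 121), so need gcd(s, 121) = 1.
19s > 38 gives s ≥ 3. The least s ≥ 3 coprime to 121 is 3, so k = 19·3 = 57.

57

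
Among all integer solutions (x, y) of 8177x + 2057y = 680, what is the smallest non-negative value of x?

Reduce mod 2057: 8177x ≡ 680 (mod 2057). With g = gcd(8177, 2057) = 17 dividing 680, divide through: 481x ≡ 40 (mod 121).
Since gcd(481, 121) = 1, x ≡ 40·(481)⁻¹ ≡ 27 (mod 121). Smallest non-negative: 27.

27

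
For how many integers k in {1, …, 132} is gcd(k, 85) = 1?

85 = 5·17. Inclusion–exclusion on these primes:
132 − ⌊132/5⌋ − ⌊132/17⌋ + ⌊132/85⌋ = 100

100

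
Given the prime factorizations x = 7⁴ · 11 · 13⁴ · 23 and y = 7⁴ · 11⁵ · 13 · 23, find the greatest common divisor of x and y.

7896889

min exponent per shared prime: 7⁴ · 11 · 13 · 23 = 7896889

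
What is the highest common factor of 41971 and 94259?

19

Euclid: 94259 = 2·41971 + 10317; 41971 = 4·10317 + 703; 10317 = 14·703 + 475; 703 = 1·475 + 228; 475 = 2·228 + 19; 228 = 12·19 + 0. Last nonzero remainder: 19.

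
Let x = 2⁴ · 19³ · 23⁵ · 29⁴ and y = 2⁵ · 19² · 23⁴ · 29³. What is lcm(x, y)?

max exponent per prime: 2⁵ · 19³ · 23⁵ · 29⁴ = 999175905750207904

999175905750207904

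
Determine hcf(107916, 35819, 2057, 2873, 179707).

17

107916 = 2² · 3 · 17 · 23²; 35819 = 7² · 17 · 43; 2057 = 11² · 17; 2873 = 13² · 17; 179707 = 11 · 17 · 31²
gcd takes min exponent of each prime: 17 = 17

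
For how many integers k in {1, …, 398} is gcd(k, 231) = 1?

Prime factors of 231: 3, 7, 11. Count integers ≤ 398 divisible by none of them.
By inclusion–exclusion: 398 − ⌊398/3⌋ − ⌊398/7⌋ − ⌊398/11⌋ + ⌊398/21⌋ + ⌊398/33⌋ + ⌊398/77⌋ − ⌊398/231⌋ = 208.

208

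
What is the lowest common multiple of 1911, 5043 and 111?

1911 = 3 · 7² · 13; 5043 = 3 · 41²; 111 = 3 · 37
lcm takes max exponent of each prime: 3 · 7² · 13 · 37 · 41² = 118858467

118858467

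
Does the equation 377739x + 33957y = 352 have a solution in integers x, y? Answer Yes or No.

gcd(377739, 33957): 377739 = 11·33957 + 4212; 33957 = 8·4212 + 261; 4212 = 16·261 + 36; 261 = 7·36 + 9; 36 = 4·9 + 0 → 9
9 does not divide 352, so a solution does not exist.

No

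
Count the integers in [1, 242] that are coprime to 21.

21 = 3·7. Inclusion–exclusion on these primes:
242 − ⌊242/3⌋ − ⌊242/7⌋ + ⌊242/21⌋ = 139

139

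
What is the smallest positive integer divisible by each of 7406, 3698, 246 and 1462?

28633514154

7406 = 2 · 7 · 23²; 3698 = 2 · 43²; 246 = 2 · 3 · 41; 1462 = 2 · 17 · 43
lcm takes max exponent of each prime: 2 · 3 · 7 · 17 · 23² · 41 · 43² = 28633514154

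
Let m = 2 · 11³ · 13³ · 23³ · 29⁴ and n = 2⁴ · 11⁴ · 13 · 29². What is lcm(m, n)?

max exponent per prime: 2⁴ · 11⁴ · 13³ · 23³ · 29⁴ = 4428904134080604464

4428904134080604464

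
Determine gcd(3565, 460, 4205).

5

gcd(3565, 460): 3565 = 7·460 + 345; 460 = 1·345 + 115; 345 = 3·115 + 0 → 115
gcd(115, 4205): 4205 = 36·115 + 65; 115 = 1·65 + 50; 65 = 1·50 + 15; 50 = 3·15 + 5; 15 = 3·5 + 0 → 5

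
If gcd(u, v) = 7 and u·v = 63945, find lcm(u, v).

9135

For any two positive integers, gcd × lcm equals their product. Hence lcm = 63945 / 7 = 9135.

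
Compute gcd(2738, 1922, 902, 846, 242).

gcd(2738, 1922): 2738 = 1·1922 + 816; 1922 = 2·816 + 290; 816 = 2·290 + 236; 290 = 1·236 + 54; 236 = 4·54 + 20; 54 = 2·20 + 14; 20 = 1·14 + 6; 14 = 2·6 + 2; 6 = 3·2 + 0 → 2
gcd(2, 902): 902 = 451·2 + 0 → 2
gcd(2, 846): 846 = 423·2 + 0 → 2
gcd(2, 242): 242 = 121·2 + 0 → 2

2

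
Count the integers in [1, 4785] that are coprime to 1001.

3442

1001 = 7·11·13. Inclusion–exclusion on these primes:
4785 − ⌊4785/7⌋ − ⌊4785/11⌋ − ⌊4785/13⌋ + ⌊4785/77⌋ + ⌊4785/91⌋ + ⌊4785/143⌋ − ⌊4785/1001⌋ = 3442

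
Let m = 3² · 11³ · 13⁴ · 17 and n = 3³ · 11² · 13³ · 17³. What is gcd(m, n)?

40673061

min exponent per shared prime: 3² · 11² · 13³ · 17 = 40673061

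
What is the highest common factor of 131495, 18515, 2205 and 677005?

131495 = 5 · 7 · 13 · 17²; 18515 = 5 · 7 · 23²; 2205 = 3² · 5 · 7²; 677005 = 5 · 7 · 23 · 29²
gcd takes min exponent of each prime: 5 · 7 = 35

35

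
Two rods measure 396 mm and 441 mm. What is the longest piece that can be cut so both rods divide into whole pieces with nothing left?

9

396 = 2² · 3² · 11
441 = 3² · 7²
Common: 3² = 9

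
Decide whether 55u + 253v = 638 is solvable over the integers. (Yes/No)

Yes

gcd(55, 253): 253 = 4·55 + 33; 55 = 1·33 + 22; 33 = 1·22 + 11; 22 = 2·11 + 0 → 11
11 divides 638, so a solution exists.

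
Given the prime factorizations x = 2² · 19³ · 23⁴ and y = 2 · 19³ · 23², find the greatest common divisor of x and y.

7256822

min exponent per shared prime: 2 · 19³ · 23² = 7256822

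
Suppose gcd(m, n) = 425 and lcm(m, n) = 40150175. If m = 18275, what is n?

Using mn = gcd(m,n)·lcm(m,n) = 425·40150175 = 17063824375, we get n = 17063824375/18275 = 933725.

933725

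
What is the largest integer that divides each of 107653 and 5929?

49

Euclid: 107653 = 18·5929 + 931; 5929 = 6·931 + 343; 931 = 2·343 + 245; 343 = 1·245 + 98; 245 = 2·98 + 49; 98 = 2·49 + 0. Last nonzero remainder: 49.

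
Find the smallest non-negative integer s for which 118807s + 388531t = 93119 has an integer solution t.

Reduce mod 388531: 118807s ≡ 93119 (mod 388531). With g = gcd(118807, 388531) = 3211 dividing 93119, divide through: 37s ≡ 29 (mod 121).
Since gcd(37, 121) = 1, s ≡ 29·(37)⁻¹ ≡ 76 (mod 121). Smallest non-negative: 76.

76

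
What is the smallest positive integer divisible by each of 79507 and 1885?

149870695

79507 = 43³; 1885 = 5 · 13 · 29
max exponents: 5 · 13 · 29 · 43³ = 149870695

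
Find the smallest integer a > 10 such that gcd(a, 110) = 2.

Multiples of 2 above 10: 2·6, 2·7, … . Need the cofactor coprime to 110/2 = 55.
Checking s = 6, 7, … the first with gcd(s, 55) = 1 is s = 6, giving 12.

12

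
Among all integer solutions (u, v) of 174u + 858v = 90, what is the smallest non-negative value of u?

Euclid: 858 = 4·174 + 162; 174 = 1·162 + 12; 162 = 13·12 + 6; 12 = 2·6 + 0 → gcd = 6; 90 = 6·15.
Back-substitution yields 174·(-69) + 858·(14) = 6, so one solution is u = -69·15 = -1035, v = 14·15 = 210.
Solutions in u differ by 858/6 = 143; the one in [0, 143) is -1035 mod 143 = 109.

109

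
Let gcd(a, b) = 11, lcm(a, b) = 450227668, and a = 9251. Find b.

Using ab = gcd(a,b)·lcm(a,b) = 11·450227668 = 4952504348, we get b = 4952504348/9251 = 535348.

535348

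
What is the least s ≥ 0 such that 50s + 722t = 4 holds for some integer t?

Reduce mod 722: 50s ≡ 4 (mod 722). With g = gcd(50, 722) = 2 dividing 4, divide through: 25s ≡ 2 (mod 361).
Since gcd(25, 361) = 1, s ≡ 2·(25)⁻¹ ≡ 260 (mod 361). Smallest non-negative: 260.

260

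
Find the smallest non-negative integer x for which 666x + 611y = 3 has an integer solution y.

gcd(666, 611) = 1 (Euclid: 666 = 1·611 + 55; 611 = 11·55 + 6; 55 = 9·6 + 1; 6 = 6·1 + 0), and 1 | 3.
Extended Euclid: 666·(100) + 611·(-109) = 1. Scale by 3: x₀ = 300.
General solution x = x₀ + 611t; reducing mod 611 gives x = 300 (and y = -327).

300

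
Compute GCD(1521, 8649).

9

Euclid: 8649 = 5·1521 + 1044; 1521 = 1·1044 + 477; 1044 = 2·477 + 90; 477 = 5·90 + 27; 90 = 3·27 + 9; 27 = 3·9 + 0. Last nonzero remainder: 9.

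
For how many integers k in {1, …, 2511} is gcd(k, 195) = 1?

195 = 3·5·13. Inclusion–exclusion on these primes:
2511 − ⌊2511/3⌋ − ⌊2511/5⌋ − ⌊2511/13⌋ + ⌊2511/15⌋ + ⌊2511/39⌋ + ⌊2511/65⌋ − ⌊2511/195⌋ = 1236

1236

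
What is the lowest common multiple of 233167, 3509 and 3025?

169046075

233167 = 11² · 41 · 47; 3509 = 11² · 29; 3025 = 5² · 11²
lcm takes max exponent of each prime: 5² · 11² · 29 · 41 · 47 = 169046075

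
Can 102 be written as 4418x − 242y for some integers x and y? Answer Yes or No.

By Bézout, 4418x − 242y = 102 has integer solutions iff gcd(4418, 242) | 102.
Euclid: 4418 = 18·242 + 62; 242 = 3·62 + 56; 62 = 1·56 + 6; 56 = 9·6 + 2; 6 = 3·2 + 0. gcd = 2; 102 mod 2 = 0. Yes.

Yes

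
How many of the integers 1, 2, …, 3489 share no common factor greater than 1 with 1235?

2442

Prime factors of 1235: 5, 13, 19. Count integers ≤ 3489 divisible by none of them.
By inclusion–exclusion: 3489 − ⌊3489/5⌋ − ⌊3489/13⌋ − ⌊3489/19⌋ + ⌊3489/65⌋ + ⌊3489/95⌋ + ⌊3489/247⌋ − ⌊3489/1235⌋ = 2442.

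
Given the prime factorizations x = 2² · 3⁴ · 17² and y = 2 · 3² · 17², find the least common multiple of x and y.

93636

max exponent per prime: 2² · 3⁴ · 17² = 93636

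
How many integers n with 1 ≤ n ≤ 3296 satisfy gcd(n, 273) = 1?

1739

273 = 3·7·13. Inclusion–exclusion on these primes:
3296 − ⌊3296/3⌋ − ⌊3296/7⌋ − ⌊3296/13⌋ + ⌊3296/21⌋ + ⌊3296/39⌋ + ⌊3296/91⌋ − ⌊3296/273⌋ = 1739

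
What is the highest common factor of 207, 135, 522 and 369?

gcd(207, 135): 207 = 1·135 + 72; 135 = 1·72 + 63; 72 = 1·63 + 9; 63 = 7·9 + 0 → 9
gcd(9, 522): 522 = 58·9 + 0 → 9
gcd(9, 369): 369 = 41·9 + 0 → 9

9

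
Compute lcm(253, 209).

4807

gcd first: 253 = 1·209 + 44; 209 = 4·44 + 33; 44 = 1·33 + 11; 33 = 3·11 + 0 → gcd = 11
lcm = 253·209/gcd = 52877/11 = 4807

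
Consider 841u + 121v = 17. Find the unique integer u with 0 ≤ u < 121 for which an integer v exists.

gcd(841, 121) = 1 (Euclid: 841 = 6·121 + 115; 121 = 1·115 + 6; 115 = 19·6 + 1; 6 = 6·1 + 0), and 1 | 17.
Extended Euclid: 841·(20) + 121·(-139) = 1. Scale by 17: u₀ = 340.
General solution u = u₀ + 121t; reducing mod 121 gives u = 98 (and v = -681).

98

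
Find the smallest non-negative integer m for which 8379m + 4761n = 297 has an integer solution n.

233

gcd(8379, 4761) = 9 (Euclid: 8379 = 1·4761 + 3618; 4761 = 1·3618 + 1143; 3618 = 3·1143 + 189; 1143 = 6·189 + 9; 189 = 21·9 + 0), and 9 | 297.
Extended Euclid: 8379·(-25) + 4761·(44) = 9. Scale by 33: m₀ = -825.
General solution m = m₀ + 529t; reducing mod 529 gives m = 233 (and n = -410).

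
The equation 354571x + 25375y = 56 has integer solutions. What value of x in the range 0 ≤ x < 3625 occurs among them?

411

Reduce mod 25375: 354571x ≡ 56 (mod 25375). With g = gcd(354571, 25375) = 7 dividing 56, divide through: 50653x ≡ 8 (mod 3625).
Since gcd(50653, 3625) = 1, x ≡ 8·(50653)⁻¹ ≡ 411 (mod 3625). Smallest non-negative: 411.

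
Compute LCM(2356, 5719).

gcd first: 5719 = 2·2356 + 1007; 2356 = 2·1007 + 342; 1007 = 2·342 + 323; 342 = 1·323 + 19; 323 = 17·19 + 0 → gcd = 19
lcm = 2356·5719/gcd = 13473964/19 = 709156

709156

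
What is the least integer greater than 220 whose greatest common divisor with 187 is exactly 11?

187 = 11·17. Any a with gcd(a, 187) = 11 is a multiple of 11, say 11s, with s coprime to 17.
Need s > 220/11, so s ≥ 21. First s ≥ 21 with gcd(s, 17) = 1 is s = 21. Thus a = 11·21 = 231.

231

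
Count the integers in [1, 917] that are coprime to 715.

Prime factors of 715: 5, 11, 13. Count integers ≤ 917 divisible by none of them.
By inclusion–exclusion: 917 − ⌊917/5⌋ − ⌊917/11⌋ − ⌊917/13⌋ + ⌊917/55⌋ + ⌊917/65⌋ + ⌊917/143⌋ − ⌊917/715⌋ = 616.

616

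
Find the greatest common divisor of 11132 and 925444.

11132 = 2² · 11² · 23
925444 = 2² · 13² · 37²
Common: 2² = 4

4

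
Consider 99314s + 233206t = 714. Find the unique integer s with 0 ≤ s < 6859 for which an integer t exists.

gcd(99314, 233206) = 34 (Euclid: 233206 = 2·99314 + 34578; 99314 = 2·34578 + 30158; 34578 = 1·30158 + 4420; 30158 = 6·4420 + 3638; 4420 = 1·3638 + 782; 3638 = 4·782 + 510; 782 = 1·510 + 272; 510 = 1·272 + 238; 272 = 1·238 + 34; 238 = 7·34 + 0), and 34 | 714.
Extended Euclid: 99314·(-897) + 233206·(382) = 34. Scale by 21: s₀ = -18837.
General solution s = s₀ + 6859k; reducing mod 6859 gives s = 1740 (and t = -741).

1740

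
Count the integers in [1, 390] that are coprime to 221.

339

221 = 13·17. Inclusion–exclusion on these primes:
390 − ⌊390/13⌋ − ⌊390/17⌋ + ⌊390/221⌋ = 339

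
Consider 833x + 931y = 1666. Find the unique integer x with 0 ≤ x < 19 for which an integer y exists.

Euclid: 931 = 1·833 + 98; 833 = 8·98 + 49; 98 = 2·49 + 0 → gcd = 49; 1666 = 49·34.
Back-substitution yields 833·(9) + 931·(-8) = 49, so one solution is x = 9·34 = 306, y = -8·34 = -272.
Solutions in x differ by 931/49 = 19; the one in [0, 19) is 306 mod 19 = 2.

2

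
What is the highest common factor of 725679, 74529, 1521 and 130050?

725679 = 3⁴ · 17² · 31; 74529 = 3² · 7² · 13²; 1521 = 3² · 13²; 130050 = 2 · 3² · 5² · 17²
gcd takes min exponent of each prime: 3² = 9

9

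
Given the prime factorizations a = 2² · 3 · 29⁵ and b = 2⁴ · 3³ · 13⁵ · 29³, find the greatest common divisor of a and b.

min exponent per shared prime: 2² · 3 · 29³ = 292668

292668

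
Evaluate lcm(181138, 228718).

20714760542

gcd first: 228718 = 1·181138 + 47580; 181138 = 3·47580 + 38398; 47580 = 1·38398 + 9182; 38398 = 4·9182 + 1670; 9182 = 5·1670 + 832; 1670 = 2·832 + 6; 832 = 138·6 + 4; 6 = 1·4 + 2; 4 = 2·2 + 0 → gcd = 2
lcm = 181138·228718/gcd = 41429521084/2 = 20714760542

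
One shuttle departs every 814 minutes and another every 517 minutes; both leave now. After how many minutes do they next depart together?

gcd first: 814 = 1·517 + 297; 517 = 1·297 + 220; 297 = 1·220 + 77; 220 = 2·77 + 66; 77 = 1·66 + 11; 66 = 6·11 + 0 → gcd = 11
lcm = 814·517/gcd = 420838/11 = 38258

38258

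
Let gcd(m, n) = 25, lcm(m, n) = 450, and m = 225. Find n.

50

Using mn = gcd(m,n)·lcm(m,n) = 25·450 = 11250, we get n = 11250/225 = 50.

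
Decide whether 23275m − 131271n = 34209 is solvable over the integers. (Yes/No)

No

By Bézout, 23275m − 131271n = 34209 has integer solutions iff gcd(23275, 131271) | 34209.
Euclid: 131271 = 5·23275 + 14896; 23275 = 1·14896 + 8379; 14896 = 1·8379 + 6517; 8379 = 1·6517 + 1862; 6517 = 3·1862 + 931; 1862 = 2·931 + 0. gcd = 931; 34209 mod 931 = 693. No.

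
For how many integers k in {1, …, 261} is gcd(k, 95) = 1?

198

Prime factors of 95: 5, 19. Count integers ≤ 261 divisible by none of them.
By inclusion–exclusion: 261 − ⌊261/5⌋ − ⌊261/19⌋ + ⌊261/95⌋ = 198.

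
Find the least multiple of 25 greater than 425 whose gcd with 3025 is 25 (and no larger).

Multiples of 25 above 425: 25·18, 25·19, … . Need the cofactor coprime to 3025/25 = 121.
Checking s = 18, 19, … the first with gcd(s, 121) = 1 is s = 18, giving 450.

450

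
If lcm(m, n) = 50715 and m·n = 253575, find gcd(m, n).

From gcd × lcm = mn: gcd = 253575 / 50715 = 5.

5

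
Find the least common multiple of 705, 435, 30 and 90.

122670

705 = 3 · 5 · 47; 435 = 3 · 5 · 29; 30 = 2 · 3 · 5; 90 = 2 · 3² · 5
lcm takes max exponent of each prime: 2 · 3² · 5 · 29 · 47 = 122670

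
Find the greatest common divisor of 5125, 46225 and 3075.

25

gcd(5125, 46225): 46225 = 9·5125 + 100; 5125 = 51·100 + 25; 100 = 4·25 + 0 → 25
gcd(25, 3075): 3075 = 123·25 + 0 → 25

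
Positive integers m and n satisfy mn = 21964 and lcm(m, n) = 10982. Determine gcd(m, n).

2

From gcd × lcm = mn: gcd = 21964 / 10982 = 2.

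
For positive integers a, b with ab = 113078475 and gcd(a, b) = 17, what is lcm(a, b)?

Since gcd(a,b)·lcm(a,b) = ab, lcm = 113078475/17 = 6651675.

6651675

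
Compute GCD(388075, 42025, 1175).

gcd(388075, 42025): 388075 = 9·42025 + 9850; 42025 = 4·9850 + 2625; 9850 = 3·2625 + 1975; 2625 = 1·1975 + 650; 1975 = 3·650 + 25; 650 = 26·25 + 0 → 25
gcd(25, 1175): 1175 = 47·25 + 0 → 25

25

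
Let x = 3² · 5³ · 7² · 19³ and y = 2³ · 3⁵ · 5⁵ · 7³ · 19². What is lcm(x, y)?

max exponent per prime: 2³ · 3⁵ · 5⁵ · 7³ · 19³ = 14292269775000

14292269775000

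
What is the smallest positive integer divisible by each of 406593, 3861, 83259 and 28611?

1284686286741

406593 = 3³ · 11 · 37²; 3861 = 3³ · 11 · 13; 83259 = 3² · 11 · 29²; 28611 = 3² · 11 · 17²
lcm takes max exponent of each prime: 3³ · 11 · 13 · 17² · 29² · 37² = 1284686286741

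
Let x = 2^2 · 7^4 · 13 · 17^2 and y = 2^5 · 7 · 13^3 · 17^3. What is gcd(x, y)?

min exponent per shared prime: 2^2 · 7 · 13 · 17^2 = 105196

105196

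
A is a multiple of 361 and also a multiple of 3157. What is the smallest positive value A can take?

gcd first: 3157 = 8·361 + 269; 361 = 1·269 + 92; 269 = 2·92 + 85; 92 = 1·85 + 7; 85 = 12·7 + 1; 7 = 7·1 + 0 → gcd = 1
lcm = 361·3157/gcd = 1139677/1 = 1139677

1139677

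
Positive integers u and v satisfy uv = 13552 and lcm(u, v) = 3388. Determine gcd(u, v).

4

From gcd × lcm = uv: gcd = 13552 / 3388 = 4.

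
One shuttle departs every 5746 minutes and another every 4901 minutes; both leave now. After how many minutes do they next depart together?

5746 = 2 · 13² · 17; 4901 = 13² · 29
max exponents: 2 · 13² · 17 · 29 = 166634

166634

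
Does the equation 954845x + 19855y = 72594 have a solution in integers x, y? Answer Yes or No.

No

gcd(954845, 19855): 954845 = 48·19855 + 1805; 19855 = 11·1805 + 0 → 1805
1805 does not divide 72594, so a solution does not exist.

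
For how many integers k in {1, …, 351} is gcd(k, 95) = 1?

266

Prime factors of 95: 5, 19. Count integers ≤ 351 divisible by none of them.
By inclusion–exclusion: 351 − ⌊351/5⌋ − ⌊351/19⌋ + ⌊351/95⌋ = 266.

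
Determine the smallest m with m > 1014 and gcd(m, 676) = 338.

1690

Multiples of 338 above 1014: 338·4, 338·5, … . Need the cofactor coprime to 676/338 = 2.
Checking s = 4, 5, … the first with gcd(s, 2) = 1 is s = 5, giving 1690.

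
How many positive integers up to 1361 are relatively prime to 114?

Prime factors of 114: 2, 3, 19. Count integers ≤ 1361 divisible by none of them.
By inclusion–exclusion: 1361 − ⌊1361/2⌋ − ⌊1361/3⌋ − ⌊1361/19⌋ + ⌊1361/6⌋ + ⌊1361/38⌋ + ⌊1361/57⌋ − ⌊1361/114⌋ = 430.

430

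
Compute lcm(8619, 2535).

8619 = 3 · 13² · 17; 2535 = 3 · 5 · 13²
max exponents: 3 · 5 · 13² · 17 = 43095

43095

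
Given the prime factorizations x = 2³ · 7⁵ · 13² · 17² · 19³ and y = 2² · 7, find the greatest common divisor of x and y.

28

min exponent per shared prime: 2² · 7 = 28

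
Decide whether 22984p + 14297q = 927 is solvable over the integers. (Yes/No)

No

gcd(22984, 14297): 22984 = 1·14297 + 8687; 14297 = 1·8687 + 5610; 8687 = 1·5610 + 3077; 5610 = 1·3077 + 2533; 3077 = 1·2533 + 544; 2533 = 4·544 + 357; 544 = 1·357 + 187; 357 = 1·187 + 170; 187 = 1·170 + 17; 170 = 10·17 + 0 → 17
17 does not divide 927, so a solution does not exist.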